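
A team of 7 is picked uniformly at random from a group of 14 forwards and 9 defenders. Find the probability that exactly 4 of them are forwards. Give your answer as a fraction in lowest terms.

Total number of selections: C(23,7) = 245157.
Selections with exactly 4 forwards: choose 4 of the 14 forwards and 3 of the 9 defenders, C(14,4)·C(9,3) = 1001·84 = 84084.
Probability = 84084/245157 = 2548/7429.

2548/7429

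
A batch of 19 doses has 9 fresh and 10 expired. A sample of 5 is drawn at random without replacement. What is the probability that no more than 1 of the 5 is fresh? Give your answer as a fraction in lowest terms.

Total selections: C(19,5) = 11628.
Favorable selections (no more than 1 fresh): C(9,0)·C(10,5) + C(9,1)·C(10,4) = 252 + 1890 = 2142.
Probability = 2142/11628 = 7/38.

7/38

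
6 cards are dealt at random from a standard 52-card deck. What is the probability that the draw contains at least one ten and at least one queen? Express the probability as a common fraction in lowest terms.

718637/5089630

There are C(52,6) = 20358520 possible draws.
By inclusion-exclusion on the complements, draws missing all tens or all queens: C(48,6) + C(48,6) − C(44,6) = 12271512 + 12271512 − 7059052 = 17483972.
So draws with at least one of each: 20358520 − 17483972 = 2874548, probability 2874548/20358520 = 718637/5089630.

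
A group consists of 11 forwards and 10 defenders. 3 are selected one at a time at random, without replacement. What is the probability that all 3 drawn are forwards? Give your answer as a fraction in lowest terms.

33/266

Multiply the conditional probabilities at each draw: 11/21 · 10/20 · 9/19 = 990/7980 = 33/266.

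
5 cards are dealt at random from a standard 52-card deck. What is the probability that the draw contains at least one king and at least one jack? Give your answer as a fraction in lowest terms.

6509/64974

There are C(52,5) = 2598960 possible draws.
By inclusion-exclusion on the complements, draws missing all kings or all jacks: C(48,5) + C(48,5) − C(44,5) = 1712304 + 1712304 − 1086008 = 2338600.
So draws with at least one of each: 2598960 − 2338600 = 260360, probability 260360/2598960 = 6509/64974.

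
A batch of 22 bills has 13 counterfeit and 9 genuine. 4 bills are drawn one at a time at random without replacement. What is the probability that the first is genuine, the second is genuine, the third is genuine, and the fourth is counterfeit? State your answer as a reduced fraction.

Multiply the conditional probabilities at each draw: 9/22 · 8/21 · 7/20 · 13/19 = 6552/175560 = 39/1045.

39/1045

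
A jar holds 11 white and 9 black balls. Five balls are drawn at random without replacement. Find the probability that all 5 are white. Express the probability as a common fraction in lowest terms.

There are C(20,5) = 15504 possible selections.
Selections with all white: C(11,5) = 462.
Probability = 462/15504 = 77/2584.

77/2584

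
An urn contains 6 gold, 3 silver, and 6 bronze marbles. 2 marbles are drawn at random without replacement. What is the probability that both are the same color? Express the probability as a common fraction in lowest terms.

There are C(15,2) = 105 ways to draw 2 marbles.
All same color: C(6,2) + C(3,2) + C(6,2) = 15 + 3 + 15 = 33.
Probability = 33/105 = 11/35.

11/35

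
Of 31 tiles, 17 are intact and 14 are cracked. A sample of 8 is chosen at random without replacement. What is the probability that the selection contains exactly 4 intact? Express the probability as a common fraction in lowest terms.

The sample space is all 8-subsets of the 31: C(31,8) = 7888725.
Selections with exactly 4 intact: choose 4 of the 17 intact and 4 of the 14 cracked, C(17,4)·C(14,4) = 2380·1001 = 2382380.
Probability = 2382380/7888725 = 36652/121365.

36652/121365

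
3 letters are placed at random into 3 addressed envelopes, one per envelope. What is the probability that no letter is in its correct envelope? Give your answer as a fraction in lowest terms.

There are 3! = 6 assignments.
By inclusion-exclusion, assignments with no fixed points: C(3,0)·3! − C(3,1)·2! + C(3,2)·1! − C(3,3)·0! = 2.
Probability = 2/6 = 1/3.

1/3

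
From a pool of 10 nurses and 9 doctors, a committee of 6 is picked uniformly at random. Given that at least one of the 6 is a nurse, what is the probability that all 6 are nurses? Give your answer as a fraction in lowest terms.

5/644

Work in counts. Selections with at least one nurse: C(19,6) − C(9,6) = 27132 − 84 = 27048.
Of those, selections where all 6 are nurses: C(10,6) = 210.
Conditional probability = 210/27048 = 5/644.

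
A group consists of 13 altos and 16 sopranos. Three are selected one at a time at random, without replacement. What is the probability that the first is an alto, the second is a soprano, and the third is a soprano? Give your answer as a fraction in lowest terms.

Multiply the conditional probabilities at each draw: 13/29 · 16/28 · 15/27 = 3120/21924 = 260/1827.

260/1827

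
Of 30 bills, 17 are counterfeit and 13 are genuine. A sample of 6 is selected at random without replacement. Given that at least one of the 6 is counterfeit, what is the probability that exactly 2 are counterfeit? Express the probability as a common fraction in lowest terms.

Work in counts. Selections with at least one counterfeit: C(30,6) − C(13,6) = 593775 − 1716 = 592059.
Of those, selections where exactly 2 are counterfeit: C(17,2)·C(13,4) = 136·715 = 97240.
Conditional probability = 97240/592059 = 440/2679.

440/2679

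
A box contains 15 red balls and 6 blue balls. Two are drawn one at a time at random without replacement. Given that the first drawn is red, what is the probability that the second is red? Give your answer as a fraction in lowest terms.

7/10

After removing one red, 20 remain: 14 red and 6 blue.
So the probability the next is red is 14/20 = 7/10.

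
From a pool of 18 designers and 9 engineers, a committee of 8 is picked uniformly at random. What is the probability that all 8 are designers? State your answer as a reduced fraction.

There are C(27,8) = 2220075 possible selections.
Selections with all designers: C(18,8) = 43758.
Probability = 43758/2220075 = 34/1725.

34/1725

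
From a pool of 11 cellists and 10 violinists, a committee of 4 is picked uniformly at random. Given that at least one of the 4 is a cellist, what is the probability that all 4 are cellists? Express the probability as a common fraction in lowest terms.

Work in counts. Selections with at least one cellist: C(21,4) − C(10,4) = 5985 − 210 = 5775.
Of those, selections where all 4 are cellists: C(11,4) = 330.
Conditional probability = 330/5775 = 2/35.

2/35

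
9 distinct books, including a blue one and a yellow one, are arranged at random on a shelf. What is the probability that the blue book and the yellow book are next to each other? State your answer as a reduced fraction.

2/9

There are 9! = 362880 arrangements.
Treat the blue book and the yellow book as a block: 8! arrangements of the blocks × 2 orders within the block = 2·40320 = 80640.
Probability = 80640/362880 = 2/9.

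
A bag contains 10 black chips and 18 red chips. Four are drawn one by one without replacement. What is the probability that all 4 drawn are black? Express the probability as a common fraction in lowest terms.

2/195

Multiply the conditional probabilities at each draw: 10/28 · 9/27 · 8/26 · 7/25 = 5040/491400 = 2/195.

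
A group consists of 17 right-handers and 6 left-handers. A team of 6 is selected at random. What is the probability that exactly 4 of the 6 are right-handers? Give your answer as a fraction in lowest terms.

1700/4807

Total number of selections: C(23,6) = 100947.
Selections with exactly 4 right-handers: choose 4 of the 17 right-handers and 2 of the 6 left-handers, C(17,4)·C(6,2) = 2380·15 = 35700.
Probability = 35700/100947 = 1700/4807.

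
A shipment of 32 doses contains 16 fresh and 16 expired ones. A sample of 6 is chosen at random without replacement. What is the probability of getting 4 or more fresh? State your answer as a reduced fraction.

There are C(32,6) = 906192 ways to choose the 6.
Favorable selections (4 or more fresh): C(16,4)·C(16,2) + C(16,5)·C(16,1) + C(16,6)·C(16,0) = 218400 + 69888 + 8008 = 296296.
Probability = 296296/906192 = 5291/16182.

5291/16182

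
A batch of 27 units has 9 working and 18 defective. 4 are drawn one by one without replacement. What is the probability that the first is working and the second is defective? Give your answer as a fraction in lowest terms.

3/13

Multiply the conditional probabilities at each draw: 9/27 · 18/26 = 162/702 = 3/13.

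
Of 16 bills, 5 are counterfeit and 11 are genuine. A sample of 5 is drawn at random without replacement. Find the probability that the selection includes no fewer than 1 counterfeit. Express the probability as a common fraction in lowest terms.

93/104

There are C(16,5) = 4368 ways to choose the 5.
The complement is all 5 are genuine: C(11,5) = 462.
Probability = 1 − 462/4368 = 3906/4368 = 93/104.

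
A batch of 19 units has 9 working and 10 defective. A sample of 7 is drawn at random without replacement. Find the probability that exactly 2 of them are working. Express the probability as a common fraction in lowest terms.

There are C(19,7) = 50388 ways to choose 7 from 19.
Selections with exactly 2 working: choose 2 of the 9 working and 5 of the 10 defective, C(9,2)·C(10,5) = 36·252 = 9072.
Probability = 9072/50388 = 756/4199.

756/4199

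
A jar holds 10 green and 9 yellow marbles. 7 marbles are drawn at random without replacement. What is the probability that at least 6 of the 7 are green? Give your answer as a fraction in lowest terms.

There are C(19,7) = 50388 ways to choose the 7.
Favorable selections (at least 6 green): C(10,6)·C(9,1) + C(10,7)·C(9,0) = 1890 + 120 = 2010.
Probability = 2010/50388 = 335/8398.

335/8398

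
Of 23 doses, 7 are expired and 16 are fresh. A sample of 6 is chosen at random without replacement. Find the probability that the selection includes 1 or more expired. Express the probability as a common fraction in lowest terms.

1207/1311

Total selections: C(23,6) = 100947.
The complement is all 6 are fresh: C(16,6) = 8008.
Probability = 1 − 8008/100947 = 92939/100947 = 1207/1311.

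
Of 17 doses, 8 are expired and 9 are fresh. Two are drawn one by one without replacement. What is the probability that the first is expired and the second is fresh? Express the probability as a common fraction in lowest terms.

9/34

Multiply the conditional probabilities at each draw: 8/17 · 9/16 = 72/272 = 9/34.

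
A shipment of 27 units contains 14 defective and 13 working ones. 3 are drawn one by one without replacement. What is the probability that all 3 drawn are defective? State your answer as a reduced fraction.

28/225

Multiply the conditional probabilities at each draw: 14/27 · 13/26 · 12/25 = 2184/17550 = 28/225.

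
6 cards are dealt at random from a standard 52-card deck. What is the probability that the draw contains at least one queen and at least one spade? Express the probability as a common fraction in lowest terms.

There are C(52,6) = 20358520 possible draws.
By inclusion-exclusion on the complements, draws missing all queens or all spades: C(48,6) + C(39,6) − C(36,6) = 12271512 + 3262623 − 1947792 = 13586343.
So draws with at least one of each: 20358520 − 13586343 = 6772177, probability 6772177/20358520.

6772177/20358520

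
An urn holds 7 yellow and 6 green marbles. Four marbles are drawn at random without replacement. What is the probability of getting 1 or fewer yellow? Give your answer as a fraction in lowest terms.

There are C(13,4) = 715 ways to choose the 4.
Favorable selections (1 or fewer yellow): C(7,0)·C(6,4) + C(7,1)·C(6,3) = 15 + 140 = 155.
Probability = 155/715 = 31/143.

31/143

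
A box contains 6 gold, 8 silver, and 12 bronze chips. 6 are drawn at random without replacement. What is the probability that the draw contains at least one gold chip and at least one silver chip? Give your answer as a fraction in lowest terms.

There are C(26,6) = 230230 possible draws.
By inclusion-exclusion on the complements, draws missing all gold or all silver: C(20,6) + C(18,6) − C(12,6) = 38760 + 18564 − 924 = 56400.
So draws with at least one of each: 230230 − 56400 = 173830, probability 173830/230230 = 17383/23023.

17383/23023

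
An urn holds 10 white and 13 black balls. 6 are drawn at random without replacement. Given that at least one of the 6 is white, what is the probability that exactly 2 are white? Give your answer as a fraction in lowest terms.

975/3007

Work in counts. Selections with at least one white: C(23,6) − C(13,6) = 100947 − 1716 = 99231.
Of those, selections where exactly 2 are white: C(10,2)·C(13,4) = 45·715 = 32175.
Conditional probability = 32175/99231 = 975/3007.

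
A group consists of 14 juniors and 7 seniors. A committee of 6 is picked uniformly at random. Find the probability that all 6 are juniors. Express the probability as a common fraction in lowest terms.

143/2584

There are C(21,6) = 54264 possible selections.
Selections with all juniors: C(14,6) = 3003.
Probability = 3003/54264 = 143/2584.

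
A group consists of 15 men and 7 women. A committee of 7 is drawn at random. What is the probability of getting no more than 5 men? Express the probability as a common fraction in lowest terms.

Total selections: C(22,7) = 170544.
Count the complement (more than 5 men): C(15,6)·C(7,1) + C(15,7)·C(7,0) = 35035 + 6435 = 41470.
Probability = 1 − 41470/170544 = 129074/170544 = 5867/7752.

5867/7752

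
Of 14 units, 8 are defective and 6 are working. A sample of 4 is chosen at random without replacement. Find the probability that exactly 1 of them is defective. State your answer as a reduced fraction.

160/1001

The sample space is all 4-subsets of the 14: C(14,4) = 1001.
Selections with exactly 1 defective: choose 1 of the 8 defective and 3 of the 6 working, C(8,1)·C(6,3) = 8·20 = 160.
Probability = 160/1001.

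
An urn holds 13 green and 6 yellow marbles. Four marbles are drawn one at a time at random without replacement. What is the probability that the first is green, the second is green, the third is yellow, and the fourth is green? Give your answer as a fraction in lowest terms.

143/1292

Multiply the conditional probabilities at each draw: 13/19 · 12/18 · 6/17 · 11/16 = 10296/93024 = 143/1292.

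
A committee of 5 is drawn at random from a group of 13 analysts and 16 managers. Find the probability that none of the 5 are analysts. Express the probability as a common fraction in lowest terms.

16/435

There are C(29,5) = 118755 possible selections.
Selections with no analysts (all managers): C(16,5) = 4368.
Probability = 4368/118755 = 16/435.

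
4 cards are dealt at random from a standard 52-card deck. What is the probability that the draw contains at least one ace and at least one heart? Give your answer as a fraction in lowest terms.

52799/270725

There are C(52,4) = 270725 possible draws.
By inclusion-exclusion on the complements, draws missing all aces or all hearts: C(48,4) + C(39,4) − C(36,4) = 194580 + 82251 − 58905 = 217926.
So draws with at least one of each: 270725 − 217926 = 52799, probability 52799/270725.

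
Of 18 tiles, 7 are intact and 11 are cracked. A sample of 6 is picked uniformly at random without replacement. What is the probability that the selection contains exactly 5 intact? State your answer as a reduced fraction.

The sample space is all 6-subsets of the 18: C(18,6) = 18564.
Selections with exactly 5 intact: choose 5 of the 7 intact and 1 of the 11 cracked, C(7,5)·C(11,1) = 21·11 = 231.
Probability = 231/18564 = 11/884.

11/884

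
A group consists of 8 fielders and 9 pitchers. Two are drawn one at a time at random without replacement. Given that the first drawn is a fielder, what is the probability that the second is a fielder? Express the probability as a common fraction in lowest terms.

After removing one fielder, 16 remain: 7 fielders and 9 pitchers.
So the probability the next is a fielder is 7/16.

7/16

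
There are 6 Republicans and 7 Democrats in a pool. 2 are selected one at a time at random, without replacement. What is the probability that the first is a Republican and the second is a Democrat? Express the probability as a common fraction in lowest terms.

7/26

Multiply the conditional probabilities at each draw: 6/13 · 7/12 = 42/156 = 7/26.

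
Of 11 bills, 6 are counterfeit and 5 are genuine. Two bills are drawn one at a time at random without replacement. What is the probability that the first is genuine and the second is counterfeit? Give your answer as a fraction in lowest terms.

3/11

Multiply the conditional probabilities at each draw: 5/11 · 6/10 = 30/110 = 3/11.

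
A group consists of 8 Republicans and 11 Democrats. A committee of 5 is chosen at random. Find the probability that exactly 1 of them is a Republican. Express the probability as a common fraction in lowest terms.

220/969

Total number of selections: C(19,5) = 11628.
Selections with exactly 1 Republican: choose 1 of the 8 Republicans and 4 of the 11 Democrats, C(8,1)·C(11,4) = 8·330 = 2640.
Probability = 2640/11628 = 220/969.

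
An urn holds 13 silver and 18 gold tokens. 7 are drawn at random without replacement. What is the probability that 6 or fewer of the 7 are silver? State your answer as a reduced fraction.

Total selections: C(31,7) = 2629575.
Favorable selections (6 or fewer silver): C(13,0)·C(18,7) + C(13,1)·C(18,6) + C(13,2)·C(18,5) + C(13,3)·C(18,4) + C(13,4)·C(18,3) + C(13,5)·C(18,2) + C(13,6)·C(18,1) = 31824 + 241332 + 668304 + 875160 + 583440 + 196911 + 30888 = 2627859.
Probability = 2627859/2629575 = 67381/67425.

67381/67425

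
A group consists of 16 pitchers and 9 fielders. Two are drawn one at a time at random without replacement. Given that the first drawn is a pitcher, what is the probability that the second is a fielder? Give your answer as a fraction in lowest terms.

After removing one pitcher, 24 remain: 15 pitchers and 9 fielders.
So the probability the next is a fielder is 9/24 = 3/8.

3/8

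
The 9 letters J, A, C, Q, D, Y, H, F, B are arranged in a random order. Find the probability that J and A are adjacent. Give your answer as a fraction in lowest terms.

There are 9! = 362880 arrangements.
Treat J and A as a block: 8! arrangements of the blocks × 2 orders within the block = 2·40320 = 80640.
Probability = 80640/362880 = 2/9.

2/9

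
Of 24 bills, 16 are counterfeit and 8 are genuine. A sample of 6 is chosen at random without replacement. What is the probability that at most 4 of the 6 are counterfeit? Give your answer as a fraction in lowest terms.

Total selections: C(24,6) = 134596.
Count the complement (more than 4 counterfeit): C(16,5)·C(8,1) + C(16,6)·C(8,0) = 34944 + 8008 = 42952.
Probability = 1 − 42952/134596 = 91644/134596 = 3273/4807.

3273/4807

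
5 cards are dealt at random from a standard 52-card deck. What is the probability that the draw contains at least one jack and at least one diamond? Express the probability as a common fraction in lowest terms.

229297/866320

There are C(52,5) = 2598960 possible draws.
By inclusion-exclusion on the complements, draws missing all jacks or all diamonds: C(48,5) + C(39,5) − C(36,5) = 1712304 + 575757 − 376992 = 1911069.
So draws with at least one of each: 2598960 − 1911069 = 687891, probability 687891/2598960 = 229297/866320.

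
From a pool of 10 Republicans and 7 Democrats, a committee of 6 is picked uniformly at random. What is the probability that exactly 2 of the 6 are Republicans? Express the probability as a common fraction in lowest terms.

225/1768

There are C(17,6) = 12376 ways to choose 6 from 17.
Selections with exactly 2 Republicans: choose 2 of the 10 Republicans and 4 of the 7 Democrats, C(10,2)·C(7,4) = 45·35 = 1575.
Probability = 1575/12376 = 225/1768.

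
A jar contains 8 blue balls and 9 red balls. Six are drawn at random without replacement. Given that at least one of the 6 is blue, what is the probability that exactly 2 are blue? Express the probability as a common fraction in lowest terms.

126/439

Work in counts. Selections with at least one blue: C(17,6) − C(9,6) = 12376 − 84 = 12292.
Of those, selections where exactly 2 are blue: C(8,2)·C(9,4) = 28·126 = 3528.
Conditional probability = 3528/12292 = 126/439.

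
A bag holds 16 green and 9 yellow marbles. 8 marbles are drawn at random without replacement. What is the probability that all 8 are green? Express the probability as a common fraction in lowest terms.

There are C(25,8) = 1081575 possible selections.
Selections with all green: C(16,8) = 12870.
Probability = 12870/1081575 = 26/2185.

26/2185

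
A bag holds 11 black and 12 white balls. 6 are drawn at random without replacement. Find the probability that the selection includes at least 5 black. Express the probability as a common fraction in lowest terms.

Total selections: C(23,6) = 100947.
Favorable selections (at least 5 black): C(11,5)·C(12,1) + C(11,6)·C(12,0) = 5544 + 462 = 6006.
Probability = 6006/100947 = 26/437.

26/437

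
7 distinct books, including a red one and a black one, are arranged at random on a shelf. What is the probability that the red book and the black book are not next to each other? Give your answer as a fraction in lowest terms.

5/7

There are 7! = 5040 arrangements.
Arrangements with the red book and the black book adjacent: 2·6! = 1440.
So not adjacent: 5040 − 1440 = 3600, probability 3600/5040 = 5/7.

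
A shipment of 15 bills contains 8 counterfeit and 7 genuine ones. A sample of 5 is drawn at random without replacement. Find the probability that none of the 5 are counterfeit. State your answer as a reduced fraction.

1/143

There are C(15,5) = 3003 possible selections.
Selections with no counterfeit (all genuine): C(7,5) = 21.
Probability = 21/3003 = 1/143.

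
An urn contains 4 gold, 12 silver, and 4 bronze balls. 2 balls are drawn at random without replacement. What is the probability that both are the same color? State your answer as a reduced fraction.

There are C(20,2) = 190 ways to draw 2 balls.
All same color: C(4,2) + C(12,2) + C(4,2) = 6 + 66 + 6 = 78.
Probability = 78/190 = 39/95.

39/95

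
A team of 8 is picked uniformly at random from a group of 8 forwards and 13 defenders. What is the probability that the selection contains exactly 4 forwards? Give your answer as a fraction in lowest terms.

The sample space is all 8-subsets of the 21: C(21,8) = 203490.
Selections with exactly 4 forwards: choose 4 of the 8 forwards and 4 of the 13 defenders, C(8,4)·C(13,4) = 70·715 = 50050.
Probability = 50050/203490 = 715/2907.

715/2907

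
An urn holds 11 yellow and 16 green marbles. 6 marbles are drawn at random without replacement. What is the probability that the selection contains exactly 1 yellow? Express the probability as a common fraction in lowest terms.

The sample space is all 6-subsets of the 27: C(27,6) = 296010.
Selections with exactly 1 yellow: choose 1 of the 11 yellow and 5 of the 16 green, C(11,1)·C(16,5) = 11·4368 = 48048.
Probability = 48048/296010 = 56/345.

56/345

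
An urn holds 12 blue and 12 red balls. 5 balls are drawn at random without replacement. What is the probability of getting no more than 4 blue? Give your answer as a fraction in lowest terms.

158/161

There are C(24,5) = 42504 ways to choose the 5.
The complement is exactly 5 blue: C(12,5)·C(12,0) = 792.
Probability = 1 − 792/42504 = 41712/42504 = 158/161.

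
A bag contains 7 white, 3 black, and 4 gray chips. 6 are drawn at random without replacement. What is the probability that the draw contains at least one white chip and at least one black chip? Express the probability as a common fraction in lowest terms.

There are C(14,6) = 3003 possible draws.
By inclusion-exclusion on the complements, draws missing all white or all black: C(7,6) + C(11,6) − C(4,6) = 7 + 462 − 0 = 469.
So draws with at least one of each: 3003 − 469 = 2534, probability 2534/3003 = 362/429.

362/429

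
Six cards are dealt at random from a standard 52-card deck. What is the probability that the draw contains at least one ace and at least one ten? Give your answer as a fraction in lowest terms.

718637/5089630

There are C(52,6) = 20358520 possible draws.
By inclusion-exclusion on the complements, draws missing all aces or all tens: C(48,6) + C(48,6) − C(44,6) = 12271512 + 12271512 − 7059052 = 17483972.
So draws with at least one of each: 20358520 − 17483972 = 2874548, probability 2874548/20358520 = 718637/5089630.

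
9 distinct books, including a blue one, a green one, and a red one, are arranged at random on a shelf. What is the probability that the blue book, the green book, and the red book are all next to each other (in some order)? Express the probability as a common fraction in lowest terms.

1/12

There are 9! = 362880 arrangements.
Treat the three as one block: 7! placements × 3! orders within the block = 5040·6 = 30240.
Probability = 30240/362880 = 1/12.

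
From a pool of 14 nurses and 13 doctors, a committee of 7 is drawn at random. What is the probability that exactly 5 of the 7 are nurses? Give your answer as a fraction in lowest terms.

There are C(27,7) = 888030 ways to choose 7 from 27.
Selections with exactly 5 nurses: choose 5 of the 14 nurses and 2 of the 13 doctors, C(14,5)·C(13,2) = 2002·78 = 156156.
Probability = 156156/888030 = 182/1035.

182/1035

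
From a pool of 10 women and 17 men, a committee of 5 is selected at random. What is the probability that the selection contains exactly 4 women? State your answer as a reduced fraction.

Total number of selections: C(27,5) = 80730.
Selections with exactly 4 women: choose 4 of the 10 women and 1 of the 17 men, C(10,4)·C(17,1) = 210·17 = 3570.
Probability = 3570/80730 = 119/2691.

119/2691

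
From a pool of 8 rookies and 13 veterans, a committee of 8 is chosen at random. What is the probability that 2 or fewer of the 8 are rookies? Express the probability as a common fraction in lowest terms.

1001/3230

Total selections: C(21,8) = 203490.
Favorable selections (2 or fewer rookies): C(8,0)·C(13,8) + C(8,1)·C(13,7) + C(8,2)·C(13,6) = 1287 + 13728 + 48048 = 63063.
Probability = 63063/203490 = 1001/3230.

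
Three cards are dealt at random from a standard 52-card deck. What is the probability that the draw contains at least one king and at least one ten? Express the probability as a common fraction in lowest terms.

188/5525

There are C(52,3) = 22100 possible draws.
By inclusion-exclusion on the complements, draws missing all kings or all tens: C(48,3) + C(48,3) − C(44,3) = 17296 + 17296 − 13244 = 21348.
So draws with at least one of each: 22100 − 21348 = 752, probability 752/22100 = 188/5525.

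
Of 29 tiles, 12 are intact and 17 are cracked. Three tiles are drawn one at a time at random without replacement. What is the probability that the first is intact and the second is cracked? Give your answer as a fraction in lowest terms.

51/203

Multiply the conditional probabilities at each draw: 12/29 · 17/28 = 204/812 = 51/203.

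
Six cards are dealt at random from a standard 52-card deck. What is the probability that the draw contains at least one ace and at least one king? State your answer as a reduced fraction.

718637/5089630

There are C(52,6) = 20358520 possible draws.
By inclusion-exclusion on the complements, draws missing all aces or all kings: C(48,6) + C(48,6) − C(44,6) = 12271512 + 12271512 − 7059052 = 17483972.
So draws with at least one of each: 20358520 − 17483972 = 2874548, probability 2874548/20358520 = 718637/5089630.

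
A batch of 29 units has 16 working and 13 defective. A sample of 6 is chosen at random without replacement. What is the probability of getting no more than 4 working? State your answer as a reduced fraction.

There are C(29,6) = 475020 ways to choose the 6.
Favorable selections (no more than 4 working): C(16,0)·C(13,6) + C(16,1)·C(13,5) + C(16,2)·C(13,4) + C(16,3)·C(13,3) + C(16,4)·C(13,2) = 1716 + 20592 + 85800 + 160160 + 141960 = 410228.
Probability = 410228/475020 = 1127/1305.

1127/1305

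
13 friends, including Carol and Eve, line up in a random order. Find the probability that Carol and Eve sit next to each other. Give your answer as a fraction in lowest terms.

2/13

There are 13! = 6227020800 arrangements.
Treat Carol and Eve as a block: 12! arrangements of the blocks × 2 orders within the block = 2·479001600 = 958003200.
Probability = 958003200/6227020800 = 2/13.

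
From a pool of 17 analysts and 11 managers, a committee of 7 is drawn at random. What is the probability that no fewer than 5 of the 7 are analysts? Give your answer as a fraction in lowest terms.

There are C(28,7) = 1184040 ways to choose the 7.
Favorable selections (no fewer than 5 analysts): C(17,5)·C(11,2) + C(17,6)·C(11,1) + C(17,7)·C(11,0) = 340340 + 136136 + 19448 = 495924.
Probability = 495924/1184040 = 289/690.

289/690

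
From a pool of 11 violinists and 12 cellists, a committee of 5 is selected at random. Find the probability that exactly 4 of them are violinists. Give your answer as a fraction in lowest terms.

Total number of selections: C(23,5) = 33649.
Selections with exactly 4 violinists: choose 4 of the 11 violinists and 1 of the 12 cellists, C(11,4)·C(12,1) = 330·12 = 3960.
Probability = 3960/33649 = 360/3059.

360/3059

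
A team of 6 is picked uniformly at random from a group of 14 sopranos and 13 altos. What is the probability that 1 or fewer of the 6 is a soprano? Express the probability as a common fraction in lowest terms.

There are C(27,6) = 296010 ways to choose the 6.
Favorable selections (1 or fewer soprano): C(14,0)·C(13,6) + C(14,1)·C(13,5) = 1716 + 18018 = 19734.
Probability = 19734/296010 = 1/15.

1/15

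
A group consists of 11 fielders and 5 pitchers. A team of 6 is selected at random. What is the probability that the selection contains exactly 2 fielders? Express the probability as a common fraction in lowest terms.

There are C(16,6) = 8008 ways to choose 6 from 16.
Selections with exactly 2 fielders: choose 2 of the 11 fielders and 4 of the 5 pitchers, C(11,2)·C(5,4) = 55·5 = 275.
Probability = 275/8008 = 25/728.

25/728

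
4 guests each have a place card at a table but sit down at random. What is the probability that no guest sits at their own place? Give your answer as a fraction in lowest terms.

There are 4! = 24 seatings.
By inclusion-exclusion, seatings with no fixed points: C(4,0)·4! − C(4,1)·3! + C(4,2)·2! − C(4,3)·1! + C(4,4)·0! = 9.
Probability = 9/24 = 3/8.

3/8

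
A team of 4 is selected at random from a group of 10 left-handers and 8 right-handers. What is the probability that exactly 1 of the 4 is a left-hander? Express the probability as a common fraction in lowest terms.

28/153

The sample space is all 4-subsets of the 18: C(18,4) = 3060.
Selections with exactly 1 left-hander: choose 1 of the 10 left-handers and 3 of the 8 right-handers, C(10,1)·C(8,3) = 10·56 = 560.
Probability = 560/3060 = 28/153.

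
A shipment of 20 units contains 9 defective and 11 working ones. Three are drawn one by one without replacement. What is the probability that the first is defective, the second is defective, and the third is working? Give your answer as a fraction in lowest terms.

Multiply the conditional probabilities at each draw: 9/20 · 8/19 · 11/18 = 792/6840 = 11/95.

11/95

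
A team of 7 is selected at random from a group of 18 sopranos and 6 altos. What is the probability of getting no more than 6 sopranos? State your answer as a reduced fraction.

Total selections: C(24,7) = 346104.
The complement is exactly 7 sopranos: C(18,7)·C(6,0) = 31824.
Probability = 1 − 31824/346104 = 314280/346104 = 4365/4807.

4365/4807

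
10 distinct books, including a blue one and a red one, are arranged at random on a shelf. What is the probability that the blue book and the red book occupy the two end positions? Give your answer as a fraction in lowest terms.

1/45

There are 10! = 3628800 arrangements.
Place the blue book and the red book at the ends in 2 ways, arrange the remaining 8 in 8! = 40320 ways: 2·40320 = 80640.
Probability = 80640/3628800 = 1/45.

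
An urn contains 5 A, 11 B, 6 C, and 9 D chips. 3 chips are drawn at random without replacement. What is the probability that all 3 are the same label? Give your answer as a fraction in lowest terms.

9/145

There are C(31,3) = 4495 ways to draw 3 chips.
All same label: C(5,3) + C(11,3) + C(6,3) + C(9,3) = 10 + 165 + 20 + 84 = 279.
Probability = 279/4495 = 9/145.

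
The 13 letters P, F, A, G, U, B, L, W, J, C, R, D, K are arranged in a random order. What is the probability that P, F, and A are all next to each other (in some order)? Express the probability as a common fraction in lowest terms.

1/26

There are 13! = 6227020800 arrangements.
Treat the three as one block: 11! placements × 3! orders within the block = 39916800·6 = 239500800.
Probability = 239500800/6227020800 = 1/26.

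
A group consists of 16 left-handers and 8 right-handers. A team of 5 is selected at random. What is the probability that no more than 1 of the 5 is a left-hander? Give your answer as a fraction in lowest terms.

Total selections: C(24,5) = 42504.
Favorable selections (no more than 1 left-hander): C(16,0)·C(8,5) + C(16,1)·C(8,4) = 56 + 1120 = 1176.
Probability = 1176/42504 = 7/253.

7/253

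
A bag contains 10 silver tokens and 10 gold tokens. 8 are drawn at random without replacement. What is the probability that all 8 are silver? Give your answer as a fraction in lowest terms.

There are C(20,8) = 125970 possible selections.
Selections with all silver: C(10,8) = 45.
Probability = 45/125970 = 3/8398.

3/8398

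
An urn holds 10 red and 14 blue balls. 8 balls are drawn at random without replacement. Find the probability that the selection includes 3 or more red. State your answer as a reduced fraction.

5687/7429

There are C(24,8) = 735471 ways to choose the 8.
Favorable selections (3 or more red): C(10,3)·C(14,5) + C(10,4)·C(14,4) + C(10,5)·C(14,3) + C(10,6)·C(14,2) + C(10,7)·C(14,1) + C(10,8)·C(14,0) = 240240 + 210210 + 91728 + 19110 + 1680 + 45 = 563013.
Probability = 563013/735471 = 5687/7429.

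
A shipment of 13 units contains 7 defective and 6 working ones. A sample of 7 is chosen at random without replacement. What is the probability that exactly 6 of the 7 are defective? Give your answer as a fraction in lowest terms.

There are C(13,7) = 1716 ways to choose 7 from 13.
Selections with exactly 6 defective: choose 6 of the 7 defective and 1 of the 6 working, C(7,6)·C(6,1) = 7·6 = 42.
Probability = 42/1716 = 7/286.

7/286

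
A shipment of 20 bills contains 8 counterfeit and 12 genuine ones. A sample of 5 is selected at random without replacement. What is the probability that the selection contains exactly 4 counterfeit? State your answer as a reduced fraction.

35/646

The sample space is all 5-subsets of the 20: C(20,5) = 15504.
Selections with exactly 4 counterfeit: choose 4 of the 8 counterfeit and 1 of the 12 genuine, C(8,4)·C(12,1) = 70·12 = 840.
Probability = 840/15504 = 35/646.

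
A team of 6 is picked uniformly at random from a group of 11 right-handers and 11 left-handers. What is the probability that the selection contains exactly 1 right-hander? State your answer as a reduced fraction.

22/323

The sample space is all 6-subsets of the 22: C(22,6) = 74613.
Selections with exactly 1 right-hander: choose 1 of the 11 right-handers and 5 of the 11 left-handers, C(11,1)·C(11,5) = 11·462 = 5082.
Probability = 5082/74613 = 22/323.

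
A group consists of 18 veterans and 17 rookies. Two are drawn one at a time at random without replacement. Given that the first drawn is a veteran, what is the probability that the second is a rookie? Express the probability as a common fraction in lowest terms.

After removing one veteran, 34 remain: 17 veterans and 17 rookies.
So the probability the next is a rookie is 17/34 = 1/2.

1/2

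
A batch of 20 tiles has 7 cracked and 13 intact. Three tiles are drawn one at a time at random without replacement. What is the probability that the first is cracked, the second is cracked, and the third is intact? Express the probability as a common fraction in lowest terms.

91/1140

Multiply the conditional probabilities at each draw: 7/20 · 6/19 · 13/18 = 546/6840 = 91/1140.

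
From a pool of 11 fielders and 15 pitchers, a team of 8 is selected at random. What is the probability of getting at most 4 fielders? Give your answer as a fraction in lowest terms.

1816/2185

There are C(26,8) = 1562275 ways to choose the 8.
Favorable selections (at most 4 fielders): C(11,0)·C(15,8) + C(11,1)·C(15,7) + C(11,2)·C(15,6) + C(11,3)·C(15,5) + C(11,4)·C(15,4) = 6435 + 70785 + 275275 + 495495 + 450450 = 1298440.
Probability = 1298440/1562275 = 1816/2185.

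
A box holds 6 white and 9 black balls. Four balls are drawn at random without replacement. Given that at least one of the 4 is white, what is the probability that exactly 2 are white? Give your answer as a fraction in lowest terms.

Work in counts. Selections with at least one white: C(15,4) − C(9,4) = 1365 − 126 = 1239.
Of those, selections where exactly 2 are white: C(6,2)·C(9,2) = 15·36 = 540.
Conditional probability = 540/1239 = 180/413.

180/413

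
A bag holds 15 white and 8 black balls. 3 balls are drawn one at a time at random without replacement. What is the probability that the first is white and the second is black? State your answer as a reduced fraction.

60/253

Multiply the conditional probabilities at each draw: 15/23 · 8/22 = 120/506 = 60/253.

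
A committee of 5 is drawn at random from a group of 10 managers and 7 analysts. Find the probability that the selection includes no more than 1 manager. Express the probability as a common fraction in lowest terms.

53/884

There are C(17,5) = 6188 ways to choose the 5.
Favorable selections (no more than 1 manager): C(10,0)·C(7,5) + C(10,1)·C(7,4) = 21 + 350 = 371.
Probability = 371/6188 = 53/884.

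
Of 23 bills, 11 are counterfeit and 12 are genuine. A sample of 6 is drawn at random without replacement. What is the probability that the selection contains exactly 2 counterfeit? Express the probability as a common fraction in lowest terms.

There are C(23,6) = 100947 ways to choose 6 from 23.
Selections with exactly 2 counterfeit: choose 2 of the 11 counterfeit and 4 of the 12 genuine, C(11,2)·C(12,4) = 55·495 = 27225.
Probability = 27225/100947 = 825/3059.

825/3059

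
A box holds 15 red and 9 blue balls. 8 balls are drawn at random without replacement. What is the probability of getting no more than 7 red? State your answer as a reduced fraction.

7364/7429

Total selections: C(24,8) = 735471.
The complement is exactly 8 red: C(15,8)·C(9,0) = 6435.
Probability = 1 − 6435/735471 = 729036/735471 = 7364/7429.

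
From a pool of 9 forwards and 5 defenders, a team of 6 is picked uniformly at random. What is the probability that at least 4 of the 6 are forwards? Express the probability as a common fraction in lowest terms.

Total selections: C(14,6) = 3003.
Favorable selections (at least 4 forwards): C(9,4)·C(5,2) + C(9,5)·C(5,1) + C(9,6)·C(5,0) = 1260 + 630 + 84 = 1974.
Probability = 1974/3003 = 94/143.

94/143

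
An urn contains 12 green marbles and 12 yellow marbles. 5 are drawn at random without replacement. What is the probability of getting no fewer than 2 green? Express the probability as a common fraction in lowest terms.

There are C(24,5) = 42504 ways to choose the 5.
Count the complement (fewer than 2 green): C(12,0)·C(12,5) + C(12,1)·C(12,4) = 792 + 5940 = 6732.
Probability = 1 − 6732/42504 = 35772/42504 = 271/322.

271/322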